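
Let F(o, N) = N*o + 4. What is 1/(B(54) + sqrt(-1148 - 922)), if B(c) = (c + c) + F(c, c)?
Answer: 1514/4585427 - 3*I*sqrt(230)/9170854 ≈ 0.00033018 - 4.9611e-6*I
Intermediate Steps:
F(o, N) = 4 + N*o
B(c) = 4 + c**2 + 2*c (B(c) = (c + c) + (4 + c*c) = 2*c + (4 + c**2) = 4 + c**2 + 2*c)
1/(B(54) + sqrt(-1148 - 922)) = 1/((4 + 54**2 + 2*54) + sqrt(-1148 - 922)) = 1/((4 + 2916 + 108) + sqrt(-2070)) = 1/(3028 + 3*I*sqrt(230))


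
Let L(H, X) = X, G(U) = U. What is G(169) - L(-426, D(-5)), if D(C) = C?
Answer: 174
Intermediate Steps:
G(169) - L(-426, D(-5)) = 169 - 1*(-5) = 169 + 5 = 174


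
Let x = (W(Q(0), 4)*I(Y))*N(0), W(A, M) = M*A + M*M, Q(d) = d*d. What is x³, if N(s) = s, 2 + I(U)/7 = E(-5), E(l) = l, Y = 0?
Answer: 0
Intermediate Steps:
Q(d) = d²
W(A, M) = M² + A*M (W(A, M) = A*M + M² = M² + A*M)
I(U) = -49 (I(U) = -14 + 7*(-5) = -14 - 35 = -49)
x = 0 (x = ((4*(0² + 4))*(-49))*0 = ((4*(0 + 4))*(-49))*0 = ((4*4)*(-49))*0 = (16*(-49))*0 = -784*0 = 0)
x³ = 0³ = 0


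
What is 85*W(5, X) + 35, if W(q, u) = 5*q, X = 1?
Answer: 2160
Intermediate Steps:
85*W(5, X) + 35 = 85*(5*5) + 35 = 85*25 + 35 = 2125 + 35 = 2160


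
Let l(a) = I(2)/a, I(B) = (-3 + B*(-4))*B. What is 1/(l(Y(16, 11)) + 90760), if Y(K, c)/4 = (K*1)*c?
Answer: 32/2904319 ≈ 1.1018e-5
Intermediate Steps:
I(B) = B*(-3 - 4*B) (I(B) = (-3 - 4*B)*B = B*(-3 - 4*B))
Y(K, c) = 4*K*c (Y(K, c) = 4*((K*1)*c) = 4*(K*c) = 4*K*c)
l(a) = -22/a (l(a) = (-1*2*(3 + 4*2))/a = (-1*2*(3 + 8))/a = (-1*2*11)/a = -22/a)
1/(l(Y(16, 11)) + 90760) = 1/(-22/(4*16*11) + 90760) = 1/(-22/704 + 90760) = 1/(-22*1/704 + 90760) = 1/(-1/32 + 90760) = 1/(2904319/32) = 32/2904319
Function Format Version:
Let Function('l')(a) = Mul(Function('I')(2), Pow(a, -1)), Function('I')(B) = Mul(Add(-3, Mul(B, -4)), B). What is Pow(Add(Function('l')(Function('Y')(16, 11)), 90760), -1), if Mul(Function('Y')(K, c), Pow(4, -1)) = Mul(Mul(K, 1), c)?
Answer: Rational(32, 2904319) ≈ 1.1018e-5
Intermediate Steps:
Function('I')(B) = Mul(B, Add(-3, Mul(-4, B))) (Function('I')(B) = Mul(Add(-3, Mul(-4, B)), B) = Mul(B, Add(-3, Mul(-4, B))))
Function('Y')(K, c) = Mul(4, K, c) (Function('Y')(K, c) = Mul(4, Mul(Mul(K, 1), c)) = Mul(4, Mul(K, c)) = Mul(4, K, c))
Function('l')(a) = Mul(-22, Pow(a, -1)) (Function('l')(a) = Mul(Mul(-1, 2, Add(3, Mul(4, 2))), Pow(a, -1)) = Mul(Mul(-1, 2, Add(3, 8)), Pow(a, -1)) = Mul(Mul(-1, 2, 11), Pow(a, -1)) = Mul(-22, Pow(a, -1)))
Pow(Add(Function('l')(Function('Y')(16, 11)), 90760), -1) = Pow(Add(Mul(-22, Pow(Mul(4, 16, 11), -1)), 90760), -1) = Pow(Add(Mul(-22, Pow(704, -1)), 90760), -1) = Pow(Add(Mul(-22, Rational(1, 704)), 90760), -1) = Pow(Add(Rational(-1, 32), 90760), -1) = Pow(Rational(2904319, 32), -1) = Rational(32, 2904319)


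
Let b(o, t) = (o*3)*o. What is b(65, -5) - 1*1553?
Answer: 11122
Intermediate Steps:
b(o, t) = 3*o**2 (b(o, t) = (3*o)*o = 3*o**2)
b(65, -5) - 1*1553 = 3*65**2 - 1*1553 = 3*4225 - 1553 = 12675 - 1553 = 11122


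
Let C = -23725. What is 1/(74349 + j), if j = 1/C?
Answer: 23725/1763930024 ≈ 1.3450e-5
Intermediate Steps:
j = -1/23725 (j = 1/(-23725) = -1/23725 ≈ -4.2150e-5)
1/(74349 + j) = 1/(74349 - 1/23725) = 1/(1763930024/23725) = 23725/1763930024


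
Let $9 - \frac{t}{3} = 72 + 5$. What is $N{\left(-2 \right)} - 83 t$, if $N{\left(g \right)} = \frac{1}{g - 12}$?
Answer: $\frac{237047}{14} \approx 16932.0$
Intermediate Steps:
$t = -204$ ($t = 27 - 3 \left(72 + 5\right) = 27 - 231 = -204$)
$N{\left(g \right)} = \frac{1}{-12 + g}$
$N{\left(-2 \right)} - 83 t = \frac{1}{-12 - 2} - -16932 = \frac{1}{-14} + 16932 = - \frac{1}{14} + 16932 = \frac{237047}{14}$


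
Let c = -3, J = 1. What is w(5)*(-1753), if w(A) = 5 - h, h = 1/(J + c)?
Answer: -19283/2 ≈ -9641.5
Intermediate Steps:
h = -½ (h = 1/(1 - 3) = 1/(-2) = -½ ≈ -0.50000)
w(A) = 11/2 (w(A) = 5 - 1*(-½) = 5 + ½ = 11/2)
w(5)*(-1753) = (11/2)*(-1753) = -19283/2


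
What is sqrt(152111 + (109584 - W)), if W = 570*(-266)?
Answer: 7*sqrt(8435) ≈ 642.90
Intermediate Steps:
W = -151620
sqrt(152111 + (109584 - W)) = sqrt(152111 + (109584 - 1*(-151620))) = sqrt(152111 + (109584 + 151620)) = sqrt(152111 + 261204) = sqrt(413315) = 7*sqrt(8435)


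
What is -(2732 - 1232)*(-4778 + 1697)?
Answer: 4621500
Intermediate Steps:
-(2732 - 1232)*(-4778 + 1697) = -1500*(-3081) = -1*(-4621500) = 4621500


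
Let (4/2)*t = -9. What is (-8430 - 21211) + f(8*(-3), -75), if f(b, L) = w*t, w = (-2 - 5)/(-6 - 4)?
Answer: -592883/20 ≈ -29644.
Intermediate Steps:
t = -9/2 (t = (½)*(-9) = -9/2 ≈ -4.5000)
w = 7/10 (w = -7/(-10) = -7*(-⅒) = 7/10 ≈ 0.70000)
f(b, L) = -63/20 (f(b, L) = (7/10)*(-9/2) = -63/20)
(-8430 - 21211) + f(8*(-3), -75) = (-8430 - 21211) - 63/20 = -29641 - 63/20 = -592883/20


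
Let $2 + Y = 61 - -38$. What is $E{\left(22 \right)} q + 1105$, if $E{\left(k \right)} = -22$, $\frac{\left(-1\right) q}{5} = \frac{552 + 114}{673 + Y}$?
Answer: $\frac{8401}{7} \approx 1200.1$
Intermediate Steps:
$Y = 97$ ($Y = -2 + \left(61 - -38\right) = -2 + \left(61 + 38\right) = -2 + 99 = 97$)
$q = - \frac{333}{77}$ ($q = - 5 \frac{552 + 114}{673 + 97} = - 5 \cdot \frac{666}{770} = - 5 \cdot 666 \cdot \frac{1}{770} = \left(-5\right) \frac{333}{385} = - \frac{333}{77} \approx -4.3247$)
$E{\left(22 \right)} q + 1105 = \left(-22\right) \left(- \frac{333}{77}\right) + 1105 = \frac{666}{7} + 1105 = \frac{8401}{7}$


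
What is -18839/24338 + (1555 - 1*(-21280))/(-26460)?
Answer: -105423817/64398348 ≈ -1.6371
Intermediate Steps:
-18839/24338 + (1555 - 1*(-21280))/(-26460) = -18839*1/24338 + (1555 + 21280)*(-1/26460) = -18839/24338 + 22835*(-1/26460) = -18839/24338 - 4567/5292 = -105423817/64398348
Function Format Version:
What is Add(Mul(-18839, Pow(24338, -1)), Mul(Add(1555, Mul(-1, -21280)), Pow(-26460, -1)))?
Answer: Rational(-105423817, 64398348) ≈ -1.6371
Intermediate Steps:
Add(Mul(-18839, Pow(24338, -1)), Mul(Add(1555, Mul(-1, -21280)), Pow(-26460, -1))) = Add(Mul(-18839, Rational(1, 24338)), Mul(Add(1555, 21280), Rational(-1, 26460))) = Add(Rational(-18839, 24338), Mul(22835, Rational(-1, 26460))) = Add(Rational(-18839, 24338), Rational(-4567, 5292)) = Rational(-105423817, 64398348)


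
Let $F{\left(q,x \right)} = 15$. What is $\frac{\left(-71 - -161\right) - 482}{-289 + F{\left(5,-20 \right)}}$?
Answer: $\frac{196}{137} \approx 1.4307$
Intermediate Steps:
$\frac{\left(-71 - -161\right) - 482}{-289 + F{\left(5,-20 \right)}} = \frac{\left(-71 - -161\right) - 482}{-289 + 15} = \frac{\left(-71 + 161\right) - 482}{-274} = \left(90 - 482\right) \left(- \frac{1}{274}\right) = \left(-392\right) \left(- \frac{1}{274}\right) = \frac{196}{137}$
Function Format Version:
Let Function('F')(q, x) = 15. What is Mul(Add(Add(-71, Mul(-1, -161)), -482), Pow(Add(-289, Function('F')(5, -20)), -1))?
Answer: Rational(196, 137) ≈ 1.4307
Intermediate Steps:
Mul(Add(Add(-71, Mul(-1, -161)), -482), Pow(Add(-289, Function('F')(5, -20)), -1)) = Mul(Add(Add(-71, Mul(-1, -161)), -482), Pow(Add(-289, 15), -1)) = Mul(Add(Add(-71, 161), -482), Pow(-274, -1)) = Mul(Add(90, -482), Rational(-1, 274)) = Mul(-392, Rational(-1, 274)) = Rational(196, 137)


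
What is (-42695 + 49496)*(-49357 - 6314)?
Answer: -378618471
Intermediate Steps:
(-42695 + 49496)*(-49357 - 6314) = 6801*(-55671) = -378618471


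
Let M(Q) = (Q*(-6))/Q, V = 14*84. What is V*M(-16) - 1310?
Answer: -8366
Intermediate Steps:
V = 1176
M(Q) = -6 (M(Q) = (-6*Q)/Q = -6)
V*M(-16) - 1310 = 1176*(-6) - 1310 = -7056 - 1310 = -8366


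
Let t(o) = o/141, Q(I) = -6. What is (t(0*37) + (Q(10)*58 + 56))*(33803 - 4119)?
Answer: -8667728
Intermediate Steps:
t(o) = o/141 (t(o) = o*(1/141) = o/141)
(t(0*37) + (Q(10)*58 + 56))*(33803 - 4119) = ((0*37)/141 + (-6*58 + 56))*(33803 - 4119) = ((1/141)*0 + (-348 + 56))*29684 = (0 - 292)*29684 = -292*29684 = -8667728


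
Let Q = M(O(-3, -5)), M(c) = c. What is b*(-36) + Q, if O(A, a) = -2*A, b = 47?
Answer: -1686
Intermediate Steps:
Q = 6 (Q = -2*(-3) = 6)
b*(-36) + Q = 47*(-36) + 6 = -1692 + 6 = -1686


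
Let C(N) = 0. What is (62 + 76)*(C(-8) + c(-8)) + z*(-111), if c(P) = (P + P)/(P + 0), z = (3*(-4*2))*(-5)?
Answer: -13044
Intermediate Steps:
z = 120 (z = (3*(-8))*(-5) = -24*(-5) = 120)
c(P) = 2 (c(P) = (2*P)/P = 2)
(62 + 76)*(C(-8) + c(-8)) + z*(-111) = (62 + 76)*(0 + 2) + 120*(-111) = 138*2 - 13320 = 276 - 13320 = -13044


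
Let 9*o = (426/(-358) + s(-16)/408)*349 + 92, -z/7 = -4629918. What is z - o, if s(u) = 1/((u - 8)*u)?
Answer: 8180102556317689/252398592 ≈ 3.2409e+7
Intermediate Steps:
z = 32409426 (z = -7*(-4629918) = 32409426)
s(u) = 1/(u*(-8 + u)) (s(u) = 1/((-8 + u)*u) = 1/(u*(-8 + u)))
o = -9066389497/252398592 (o = ((426/(-358) + (1/((-16)*(-8 - 16)))/408)*349 + 92)/9 = ((426*(-1/358) - 1/16/(-24)*(1/408))*349 + 92)/9 = ((-213/179 - 1/16*(-1/24)*(1/408))*349 + 92)/9 = ((-213/179 + (1/384)*(1/408))*349 + 92)/9 = ((-213/179 + 1/156672)*349 + 92)/9 = (-33370957/28044288*349 + 92)/9 = (-11646463993/28044288 + 92)/9 = (1/9)*(-9066389497/28044288) = -9066389497/252398592 ≈ -35.921)
z - o = 32409426 - 1*(-9066389497/252398592) = 32409426 + 9066389497/252398592 = 8180102556317689/252398592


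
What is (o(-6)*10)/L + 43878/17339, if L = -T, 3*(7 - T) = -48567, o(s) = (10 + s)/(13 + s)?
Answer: 177637252/70205611 ≈ 2.5302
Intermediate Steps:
o(s) = (10 + s)/(13 + s)
T = 16196 (T = 7 - 1/3*(-48567) = 7 + 16189 = 16196)
L = -16196 (L = -1*16196 = -16196)
(o(-6)*10)/L + 43878/17339 = (((10 - 6)/(13 - 6))*10)/(-16196) + 43878/17339 = ((4/7)*10)*(-1/16196) + 43878*(1/17339) = (((1/7)*4)*10)*(-1/16196) + 43878/17339 = ((4/7)*10)*(-1/16196) + 43878/17339 = (40/7)*(-1/16196) + 43878/17339 = -10/28343 + 43878/17339 = 177637252/70205611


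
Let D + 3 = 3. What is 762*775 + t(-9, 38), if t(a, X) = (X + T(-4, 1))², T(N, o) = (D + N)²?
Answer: 593466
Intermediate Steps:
D = 0 (D = -3 + 3 = 0)
T(N, o) = N² (T(N, o) = (0 + N)² = N²)
t(a, X) = (16 + X)² (t(a, X) = (X + (-4)²)² = (X + 16)² = (16 + X)²)
762*775 + t(-9, 38) = 762*775 + (16 + 38)² = 590550 + 54² = 590550 + 2916 = 593466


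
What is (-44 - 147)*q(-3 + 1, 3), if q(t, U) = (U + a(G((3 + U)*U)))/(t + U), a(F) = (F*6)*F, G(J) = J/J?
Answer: -1719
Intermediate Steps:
G(J) = 1
a(F) = 6*F² (a(F) = (6*F)*F = 6*F²)
q(t, U) = (6 + U)/(U + t) (q(t, U) = (U + 6*1²)/(t + U) = (U + 6*1)/(U + t) = (U + 6)/(U + t) = (6 + U)/(U + t))
(-44 - 147)*q(-3 + 1, 3) = (-44 - 147)*((6 + 3)/(3 + (-3 + 1))) = -191*9/(3 - 2) = -191*9/1 = -191*9 = -1719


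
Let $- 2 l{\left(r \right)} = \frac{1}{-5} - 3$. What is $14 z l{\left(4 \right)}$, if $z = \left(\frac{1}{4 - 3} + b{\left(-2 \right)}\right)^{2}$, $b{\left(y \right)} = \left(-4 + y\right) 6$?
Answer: $27440$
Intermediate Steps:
$l{\left(r \right)} = \frac{8}{5}$ ($l{\left(r \right)} = - \frac{\frac{1}{-5} - 3}{2} = - \frac{- \frac{1}{5} - 3}{2} = \left(- \frac{1}{2}\right) \left(- \frac{16}{5}\right) = \frac{8}{5}$)
$b{\left(y \right)} = -24 + 6 y$
$z = 1225$ ($z = \left(\frac{1}{4 - 3} + \left(-24 + 6 \left(-2\right)\right)\right)^{2} = \left(1^{-1} - 36\right)^{2} = \left(1 - 36\right)^{2} = \left(-35\right)^{2} = 1225$)
$14 z l{\left(4 \right)} = 14 \cdot 1225 \cdot \frac{8}{5} = 17150 \cdot \frac{8}{5} = 27440$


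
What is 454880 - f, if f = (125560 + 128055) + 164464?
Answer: 36801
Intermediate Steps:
f = 418079 (f = 253615 + 164464 = 418079)
454880 - f = 454880 - 1*418079 = 454880 - 418079 = 36801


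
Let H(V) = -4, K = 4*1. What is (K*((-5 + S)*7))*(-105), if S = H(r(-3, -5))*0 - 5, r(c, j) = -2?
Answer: 29400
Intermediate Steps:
K = 4
S = -5 (S = -4*0 - 5 = 0 - 5 = -5)
(K*((-5 + S)*7))*(-105) = (4*((-5 - 5)*7))*(-105) = (4*(-10*7))*(-105) = (4*(-70))*(-105) = -280*(-105) = 29400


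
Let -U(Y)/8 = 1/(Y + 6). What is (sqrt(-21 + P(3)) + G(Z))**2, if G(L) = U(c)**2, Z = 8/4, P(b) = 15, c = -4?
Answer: (16 + I*sqrt(6))**2 ≈ 250.0 + 78.384*I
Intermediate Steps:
Z = 2 (Z = 8*(1/4) = 2)
U(Y) = -8/(6 + Y) (U(Y) = -8/(Y + 6) = -8/(6 + Y))
G(L) = 16 (G(L) = (-8/(6 - 4))**2 = (-8/2)**2 = (-8*1/2)**2 = (-4)**2 = 16)
(sqrt(-21 + P(3)) + G(Z))**2 = (sqrt(-21 + 15) + 16)**2 = (sqrt(-6) + 16)**2 = (I*sqrt(6) + 16)**2 = (16 + I*sqrt(6))**2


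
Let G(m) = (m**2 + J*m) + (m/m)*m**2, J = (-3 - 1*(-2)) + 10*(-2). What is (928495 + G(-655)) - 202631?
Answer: 1597669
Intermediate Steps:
J = -21 (J = (-3 + 2) - 20 = -1 - 20 = -21)
G(m) = -21*m + 2*m**2 (G(m) = (m**2 - 21*m) + (m/m)*m**2 = (m**2 - 21*m) + 1*m**2 = (m**2 - 21*m) + m**2 = -21*m + 2*m**2)
(928495 + G(-655)) - 202631 = (928495 - 655*(-21 + 2*(-655))) - 202631 = (928495 - 655*(-21 - 1310)) - 202631 = (928495 - 655*(-1331)) - 202631 = (928495 + 871805) - 202631 = 1800300 - 202631 = 1597669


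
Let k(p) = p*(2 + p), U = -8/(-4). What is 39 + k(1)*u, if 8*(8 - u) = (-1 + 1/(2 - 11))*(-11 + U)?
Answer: 237/4 ≈ 59.250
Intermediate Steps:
U = 2 (U = -8*(-¼) = 2)
u = 27/4 (u = 8 - (-1 + 1/(2 - 11))*(-11 + 2)/8 = 8 - (-1 + 1/(-9))*(-9)/8 = 8 - (-1 - ⅑)*(-9)/8 = 8 - (-5)*(-9)/36 = 8 - ⅛*10 = 8 - 5/4 = 27/4 ≈ 6.7500)
39 + k(1)*u = 39 + (1*(2 + 1))*(27/4) = 39 + (1*3)*(27/4) = 39 + 3*(27/4) = 39 + 81/4 = 237/4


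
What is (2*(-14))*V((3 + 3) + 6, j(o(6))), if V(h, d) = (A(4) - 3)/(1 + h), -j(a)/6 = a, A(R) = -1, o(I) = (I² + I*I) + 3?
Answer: 112/13 ≈ 8.6154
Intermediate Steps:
o(I) = 3 + 2*I² (o(I) = (I² + I²) + 3 = 2*I² + 3 = 3 + 2*I²)
j(a) = -6*a
V(h, d) = -4/(1 + h) (V(h, d) = (-1 - 3)/(1 + h) = -4/(1 + h))
(2*(-14))*V((3 + 3) + 6, j(o(6))) = (2*(-14))*(-4/(1 + ((3 + 3) + 6))) = -(-112)/(1 + (6 + 6)) = -(-112)/(1 + 12) = -(-112)/13 = -28*(-4/13) = 112/13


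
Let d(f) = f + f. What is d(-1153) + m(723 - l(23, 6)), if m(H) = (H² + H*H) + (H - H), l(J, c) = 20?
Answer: 986112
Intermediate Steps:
d(f) = 2*f
m(H) = 2*H² (m(H) = (H² + H²) + 0 = 2*H² + 0 = 2*H²)
d(-1153) + m(723 - l(23, 6)) = 2*(-1153) + 2*(723 - 1*20)² = -2306 + 2*(723 - 20)² = -2306 + 2*703² = -2306 + 2*494209 = -2306 + 988418 = 986112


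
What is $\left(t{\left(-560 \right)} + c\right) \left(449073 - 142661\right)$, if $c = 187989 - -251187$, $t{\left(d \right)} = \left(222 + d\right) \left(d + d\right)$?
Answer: $250564123232$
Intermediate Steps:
$t{\left(d \right)} = 2 d \left(222 + d\right)$ ($t{\left(d \right)} = \left(222 + d\right) 2 d = 2 d \left(222 + d\right)$)
$c = 439176$ ($c = 187989 + 251187 = 439176$)
$\left(t{\left(-560 \right)} + c\right) \left(449073 - 142661\right) = \left(2 \left(-560\right) \left(222 - 560\right) + 439176\right) \left(449073 - 142661\right) = \left(2 \left(-560\right) \left(-338\right) + 439176\right) 306412 = \left(378560 + 439176\right) 306412 = 817736 \cdot 306412 = 250564123232$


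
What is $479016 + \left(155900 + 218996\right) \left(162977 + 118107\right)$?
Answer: $105377746280$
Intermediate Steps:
$479016 + \left(155900 + 218996\right) \left(162977 + 118107\right) = 479016 + 374896 \cdot 281084 = 479016 + 105377267264 = 105377746280$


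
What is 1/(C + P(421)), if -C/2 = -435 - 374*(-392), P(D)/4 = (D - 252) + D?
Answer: -1/289986 ≈ -3.4484e-6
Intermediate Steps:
P(D) = -1008 + 8*D (P(D) = 4*((D - 252) + D) = 4*((-252 + D) + D) = 4*(-252 + 2*D) = -1008 + 8*D)
C = -292346 (C = -2*(-435 - 374*(-392)) = -2*(-435 + 146608) = -2*146173 = -292346)
1/(C + P(421)) = 1/(-292346 + (-1008 + 8*421)) = 1/(-292346 + (-1008 + 3368)) = 1/(-292346 + 2360) = 1/(-289986) = -1/289986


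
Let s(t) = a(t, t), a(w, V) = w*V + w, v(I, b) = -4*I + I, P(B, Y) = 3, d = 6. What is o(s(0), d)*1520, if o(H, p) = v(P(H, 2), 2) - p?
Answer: -22800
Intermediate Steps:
v(I, b) = -3*I
a(w, V) = w + V*w (a(w, V) = V*w + w = w + V*w)
s(t) = t*(1 + t)
o(H, p) = -9 - p (o(H, p) = -3*3 - p = -9 - p)
o(s(0), d)*1520 = (-9 - 1*6)*1520 = (-9 - 6)*1520 = -15*1520 = -22800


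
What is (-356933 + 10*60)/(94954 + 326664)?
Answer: -356333/421618 ≈ -0.84516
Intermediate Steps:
(-356933 + 10*60)/(94954 + 326664) = (-356933 + 600)/421618 = -356333*1/421618 = -356333/421618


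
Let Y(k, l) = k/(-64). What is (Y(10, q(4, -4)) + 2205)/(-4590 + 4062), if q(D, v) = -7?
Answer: -70555/16896 ≈ -4.1758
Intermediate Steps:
Y(k, l) = -k/64 (Y(k, l) = k*(-1/64) = -k/64)
(Y(10, q(4, -4)) + 2205)/(-4590 + 4062) = (-1/64*10 + 2205)/(-4590 + 4062) = (-5/32 + 2205)/(-528) = (70555/32)*(-1/528) = -70555/16896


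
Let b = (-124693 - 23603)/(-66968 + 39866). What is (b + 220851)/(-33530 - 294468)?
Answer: -997608683/1481566966 ≈ -0.67335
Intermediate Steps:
b = 24716/4517 (b = -148296/(-27102) = -148296*(-1/27102) = 24716/4517 ≈ 5.4718)
(b + 220851)/(-33530 - 294468) = (24716/4517 + 220851)/(-33530 - 294468) = (997608683/4517)/(-327998) = (997608683/4517)*(-1/327998) = -997608683/1481566966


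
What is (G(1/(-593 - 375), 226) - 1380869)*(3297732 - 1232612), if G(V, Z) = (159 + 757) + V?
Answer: -344821993520700/121 ≈ -2.8498e+12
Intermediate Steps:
G(V, Z) = 916 + V
(G(1/(-593 - 375), 226) - 1380869)*(3297732 - 1232612) = ((916 + 1/(-593 - 375)) - 1380869)*(3297732 - 1232612) = ((916 + 1/(-968)) - 1380869)*2065120 = ((916 - 1/968) - 1380869)*2065120 = (886687/968 - 1380869)*2065120 = -1335794505/968*2065120 = -344821993520700/121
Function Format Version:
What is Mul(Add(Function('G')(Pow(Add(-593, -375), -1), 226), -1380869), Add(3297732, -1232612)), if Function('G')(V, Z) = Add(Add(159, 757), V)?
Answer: Rational(-344821993520700, 121) ≈ -2.8498e+12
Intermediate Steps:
Function('G')(V, Z) = Add(916, V)
Mul(Add(Function('G')(Pow(Add(-593, -375), -1), 226), -1380869), Add(3297732, -1232612)) = Mul(Add(Add(916, Pow(Add(-593, -375), -1)), -1380869), Add(3297732, -1232612)) = Mul(Add(Add(916, Pow(-968, -1)), -1380869), 2065120) = Mul(Add(Add(916, Rational(-1, 968)), -1380869), 2065120) = Mul(Add(Rational(886687, 968), -1380869), 2065120) = Mul(Rational(-1335794505, 968), 2065120) = Rational(-344821993520700, 121)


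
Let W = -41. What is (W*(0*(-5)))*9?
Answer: 0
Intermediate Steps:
(W*(0*(-5)))*9 = -0*(-5)*9 = -41*0*9 = 0*9 = 0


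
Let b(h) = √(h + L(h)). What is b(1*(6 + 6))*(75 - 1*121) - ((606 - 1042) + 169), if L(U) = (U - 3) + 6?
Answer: 267 - 138*√3 ≈ 27.977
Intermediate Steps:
L(U) = 3 + U (L(U) = (-3 + U) + 6 = 3 + U)
b(h) = √(3 + 2*h) (b(h) = √(h + (3 + h)) = √(3 + 2*h))
b(1*(6 + 6))*(75 - 1*121) - ((606 - 1042) + 169) = √(3 + 2*(1*(6 + 6)))*(75 - 1*121) - ((606 - 1042) + 169) = √(3 + 2*(1*12))*(75 - 121) - (-436 + 169) = √(3 + 2*12)*(-46) - 1*(-267) = √(3 + 24)*(-46) + 267 = √27*(-46) + 267 = (3*√3)*(-46) + 267 = -138*√3 + 267 = 267 - 138*√3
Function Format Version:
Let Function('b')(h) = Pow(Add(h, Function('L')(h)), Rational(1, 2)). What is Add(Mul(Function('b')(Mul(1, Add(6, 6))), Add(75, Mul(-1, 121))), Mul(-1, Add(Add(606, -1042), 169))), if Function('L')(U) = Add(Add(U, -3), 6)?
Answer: Add(267, Mul(-138, Pow(3, Rational(1, 2)))) ≈ 27.977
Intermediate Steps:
Function('L')(U) = Add(3, U) (Function('L')(U) = Add(Add(-3, U), 6) = Add(3, U))
Function('b')(h) = Pow(Add(3, Mul(2, h)), Rational(1, 2)) (Function('b')(h) = Pow(Add(h, Add(3, h)), Rational(1, 2)) = Pow(Add(3, Mul(2, h)), Rational(1, 2)))
Add(Mul(Function('b')(Mul(1, Add(6, 6))), Add(75, Mul(-1, 121))), Mul(-1, Add(Add(606, -1042), 169))) = Add(Mul(Pow(Add(3, Mul(2, Mul(1, Add(6, 6)))), Rational(1, 2)), Add(75, Mul(-1, 121))), Mul(-1, Add(Add(606, -1042), 169))) = Add(Mul(Pow(Add(3, Mul(2, Mul(1, 12))), Rational(1, 2)), Add(75, -121)), Mul(-1, Add(-436, 169))) = Add(Mul(Pow(Add(3, Mul(2, 12)), Rational(1, 2)), -46), Mul(-1, -267)) = Add(Mul(Pow(Add(3, 24), Rational(1, 2)), -46), 267) = Add(Mul(Pow(27, Rational(1, 2)), -46), 267) = Add(Mul(Mul(3, Pow(3, Rational(1, 2))), -46), 267) = Add(Mul(-138, Pow(3, Rational(1, 2))), 267) = Add(267, Mul(-138, Pow(3, Rational(1, 2))))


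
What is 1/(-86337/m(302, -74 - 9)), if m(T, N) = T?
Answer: -302/86337 ≈ -0.0034979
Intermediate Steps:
1/(-86337/m(302, -74 - 9)) = 1/(-86337/302) = -302/86337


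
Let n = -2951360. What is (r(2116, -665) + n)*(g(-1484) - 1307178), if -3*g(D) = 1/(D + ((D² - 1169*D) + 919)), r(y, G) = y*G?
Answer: 67282459182800651500/11809461 ≈ 5.6973e+12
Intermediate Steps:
r(y, G) = G*y
g(D) = -1/(3*(919 + D² - 1168*D)) (g(D) = -1/(3*(D + ((D² - 1169*D) + 919))) = -1/(3*(D + (919 + D² - 1169*D))) = -1/(3*(919 + D² - 1168*D)))
(r(2116, -665) + n)*(g(-1484) - 1307178) = (-665*2116 - 2951360)*(-1/(2757 - 3504*(-1484) + 3*(-1484)²) - 1307178) = (-1407140 - 2951360)*(-1/(2757 + 5199936 + 3*2202256) - 1307178) = -4358500*(-1/(2757 + 5199936 + 6606768) - 1307178) = -4358500*(-1/11809461 - 1307178) = -4358500*(-15437067611059/11809461) = 67282459182800651500/11809461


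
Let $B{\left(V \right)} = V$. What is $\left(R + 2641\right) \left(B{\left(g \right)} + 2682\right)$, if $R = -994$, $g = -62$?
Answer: $4315140$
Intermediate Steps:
$\left(R + 2641\right) \left(B{\left(g \right)} + 2682\right) = \left(-994 + 2641\right) \left(-62 + 2682\right) = 1647 \cdot 2620 = 4315140$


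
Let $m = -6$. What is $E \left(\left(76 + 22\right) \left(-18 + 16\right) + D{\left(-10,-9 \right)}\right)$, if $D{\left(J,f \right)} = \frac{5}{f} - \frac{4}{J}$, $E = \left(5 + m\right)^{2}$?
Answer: $- \frac{8827}{45} \approx -196.16$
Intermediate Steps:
$E = 1$ ($E = \left(5 - 6\right)^{2} = \left(-1\right)^{2} = 1$)
$D{\left(J,f \right)} = - \frac{4}{J} + \frac{5}{f}$
$E \left(\left(76 + 22\right) \left(-18 + 16\right) + D{\left(-10,-9 \right)}\right) = 1 \left(\left(76 + 22\right) \left(-18 + 16\right) + \left(- \frac{4}{-10} + \frac{5}{-9}\right)\right) = 1 \left(98 \left(-2\right) + \left(\left(-4\right) \left(- \frac{1}{10}\right) + 5 \left(- \frac{1}{9}\right)\right)\right) = 1 \left(-196 + \left(\frac{2}{5} - \frac{5}{9}\right)\right) = 1 \left(-196 - \frac{7}{45}\right) = 1 \left(- \frac{8827}{45}\right) = - \frac{8827}{45}$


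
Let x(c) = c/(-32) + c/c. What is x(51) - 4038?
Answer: -129235/32 ≈ -4038.6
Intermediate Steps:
x(c) = 1 - c/32 (x(c) = c*(-1/32) + 1 = -c/32 + 1 = 1 - c/32)
x(51) - 4038 = (1 - 1/32*51) - 4038 = (1 - 51/32) - 4038 = -19/32 - 4038 = -129235/32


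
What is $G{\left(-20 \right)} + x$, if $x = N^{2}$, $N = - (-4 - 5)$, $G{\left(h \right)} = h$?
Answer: $61$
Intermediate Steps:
$N = 9$ ($N = \left(-1\right) \left(-9\right) = 9$)
$x = 81$ ($x = 9^{2} = 81$)
$G{\left(-20 \right)} + x = -20 + 81 = 61$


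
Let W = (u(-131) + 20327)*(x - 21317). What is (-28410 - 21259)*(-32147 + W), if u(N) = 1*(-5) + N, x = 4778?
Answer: 16588010367224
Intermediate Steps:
u(N) = -5 + N
W = -333938949 (W = ((-5 - 131) + 20327)*(4778 - 21317) = (-136 + 20327)*(-16539) = 20191*(-16539) = -333938949)
(-28410 - 21259)*(-32147 + W) = (-28410 - 21259)*(-32147 - 333938949) = -49669*(-333971096) = 16588010367224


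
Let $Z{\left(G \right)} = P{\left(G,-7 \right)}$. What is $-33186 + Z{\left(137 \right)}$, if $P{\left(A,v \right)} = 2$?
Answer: $-33184$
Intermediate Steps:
$Z{\left(G \right)} = 2$
$-33186 + Z{\left(137 \right)} = -33186 + 2 = -33184$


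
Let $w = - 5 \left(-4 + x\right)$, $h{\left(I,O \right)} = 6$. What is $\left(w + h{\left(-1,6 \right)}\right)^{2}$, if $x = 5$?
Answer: $1$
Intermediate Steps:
$w = -5$ ($w = - 5 \left(-4 + 5\right) = \left(-5\right) 1 = -5$)
$\left(w + h{\left(-1,6 \right)}\right)^{2} = \left(-5 + 6\right)^{2} = 1^{2} = 1$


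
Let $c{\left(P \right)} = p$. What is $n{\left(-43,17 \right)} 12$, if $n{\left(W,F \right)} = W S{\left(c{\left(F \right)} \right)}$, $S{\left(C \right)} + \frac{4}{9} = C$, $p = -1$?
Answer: $\frac{2236}{3} \approx 745.33$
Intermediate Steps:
$c{\left(P \right)} = -1$
$S{\left(C \right)} = - \frac{4}{9} + C$
$n{\left(W,F \right)} = - \frac{13 W}{9}$ ($n{\left(W,F \right)} = W \left(- \frac{4}{9} - 1\right) = W \left(- \frac{13}{9}\right) = - \frac{13 W}{9}$)
$n{\left(-43,17 \right)} 12 = \left(- \frac{13}{9}\right) \left(-43\right) 12 = \frac{559}{9} \cdot 12 = \frac{2236}{3}$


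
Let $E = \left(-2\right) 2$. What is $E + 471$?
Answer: $467$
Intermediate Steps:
$E = -4$
$E + 471 = -4 + 471 = 467$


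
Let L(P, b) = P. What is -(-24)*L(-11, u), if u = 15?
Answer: -264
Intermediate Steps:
-(-24)*L(-11, u) = -(-24)*(-11) = -1*264 = -264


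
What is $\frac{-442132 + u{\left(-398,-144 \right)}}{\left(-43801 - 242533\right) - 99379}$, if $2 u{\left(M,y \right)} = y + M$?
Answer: $\frac{442403}{385713} \approx 1.147$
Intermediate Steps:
$u{\left(M,y \right)} = \frac{M}{2} + \frac{y}{2}$ ($u{\left(M,y \right)} = \frac{y + M}{2} = \frac{M + y}{2} = \frac{M}{2} + \frac{y}{2}$)
$\frac{-442132 + u{\left(-398,-144 \right)}}{\left(-43801 - 242533\right) - 99379} = \frac{-442132 + \left(\frac{1}{2} \left(-398\right) + \frac{1}{2} \left(-144\right)\right)}{\left(-43801 - 242533\right) - 99379} = \frac{-442132 - 271}{-286334 - 99379} = \frac{-442132 - 271}{-385713} = \left(-442403\right) \left(- \frac{1}{385713}\right) = \frac{442403}{385713}$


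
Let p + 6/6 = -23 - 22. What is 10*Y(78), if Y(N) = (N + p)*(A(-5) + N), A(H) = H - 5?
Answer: 21760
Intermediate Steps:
A(H) = -5 + H
p = -46 (p = -1 + (-23 - 22) = -1 - 45 = -46)
Y(N) = (-46 + N)*(-10 + N) (Y(N) = (N - 46)*((-5 - 5) + N) = (-46 + N)*(-10 + N))
10*Y(78) = 10*(460 + 78² - 56*78) = 10*(460 + 6084 - 4368) = 10*2176 = 21760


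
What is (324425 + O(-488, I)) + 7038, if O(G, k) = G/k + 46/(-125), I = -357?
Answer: 14791580953/44625 ≈ 3.3146e+5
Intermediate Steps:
O(G, k) = -46/125 + G/k (O(G, k) = G/k + 46*(-1/125) = G/k - 46/125 = -46/125 + G/k)
(324425 + O(-488, I)) + 7038 = (324425 + (-46/125 - 488/(-357))) + 7038 = (324425 + (-46/125 - 488*(-1/357))) + 7038 = (324425 + (-46/125 + 488/357)) + 7038 = (324425 + 44578/44625) + 7038 = 14477510203/44625 + 7038 = 14791580953/44625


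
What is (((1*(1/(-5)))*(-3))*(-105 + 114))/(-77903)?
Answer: -27/389515 ≈ -6.9317e-5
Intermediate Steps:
(((1*(1/(-5)))*(-3))*(-105 + 114))/(-77903) = (((1*(1*(-⅕)))*(-3))*9)*(-1/77903) = (((1*(-⅕))*(-3))*9)*(-1/77903) = (-⅕*(-3)*9)*(-1/77903) = ((⅗)*9)*(-1/77903) = (27/5)*(-1/77903) = -27/389515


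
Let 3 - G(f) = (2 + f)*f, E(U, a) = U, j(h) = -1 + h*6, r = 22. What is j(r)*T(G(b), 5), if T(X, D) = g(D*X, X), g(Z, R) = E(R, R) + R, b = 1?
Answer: 0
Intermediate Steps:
j(h) = -1 + 6*h
G(f) = 3 - f*(2 + f) (G(f) = 3 - (2 + f)*f = 3 - f*(2 + f))
g(Z, R) = 2*R (g(Z, R) = R + R = 2*R)
T(X, D) = 2*X
j(r)*T(G(b), 5) = (-1 + 6*22)*(2*(3 - 1*1**2 - 2*1)) = (-1 + 132)*(2*(3 - 1*1 - 2)) = 131*(2*(3 - 1 - 2)) = 131*(2*0) = 131*0 = 0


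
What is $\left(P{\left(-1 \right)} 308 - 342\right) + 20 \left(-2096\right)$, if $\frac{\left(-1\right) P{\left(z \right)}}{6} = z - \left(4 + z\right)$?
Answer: $-34870$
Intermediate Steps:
$P{\left(z \right)} = 24$ ($P{\left(z \right)} = - 6 \left(z - \left(4 + z\right)\right) = \left(-6\right) \left(-4\right) = 24$)
$\left(P{\left(-1 \right)} 308 - 342\right) + 20 \left(-2096\right) = \left(24 \cdot 308 - 342\right) + 20 \left(-2096\right) = \left(7392 - 342\right) - 41920 = 7050 - 41920 = -34870$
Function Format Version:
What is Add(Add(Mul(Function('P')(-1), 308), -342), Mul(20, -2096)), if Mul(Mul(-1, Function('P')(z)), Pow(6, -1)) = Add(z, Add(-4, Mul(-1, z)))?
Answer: -34870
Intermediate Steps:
Function('P')(z) = 24 (Function('P')(z) = Mul(-6, Add(z, Add(-4, Mul(-1, z)))) = Mul(-6, -4) = 24)
Add(Add(Mul(Function('P')(-1), 308), -342), Mul(20, -2096)) = Add(Add(Mul(24, 308), -342), Mul(20, -2096)) = Add(Add(7392, -342), -41920) = Add(7050, -41920) = -34870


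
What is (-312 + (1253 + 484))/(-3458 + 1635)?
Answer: -1425/1823 ≈ -0.78168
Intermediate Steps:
(-312 + (1253 + 484))/(-3458 + 1635) = (-312 + 1737)/(-1823) = 1425*(-1/1823) = -1425/1823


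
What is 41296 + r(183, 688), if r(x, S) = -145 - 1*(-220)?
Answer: 41371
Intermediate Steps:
r(x, S) = 75 (r(x, S) = -145 + 220 = 75)
41296 + r(183, 688) = 41296 + 75 = 41371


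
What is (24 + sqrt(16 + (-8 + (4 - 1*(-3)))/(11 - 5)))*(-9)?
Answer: -216 - 3*sqrt(570)/2 ≈ -251.81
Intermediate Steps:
(24 + sqrt(16 + (-8 + (4 - 1*(-3)))/(11 - 5)))*(-9) = (24 + sqrt(16 + (-8 + (4 + 3))/6))*(-9) = (24 + sqrt(16 + (-8 + 7)*(1/6)))*(-9) = (24 + sqrt(16 - 1*1/6))*(-9) = (24 + sqrt(16 - 1/6))*(-9) = (24 + sqrt(95/6))*(-9) = (24 + sqrt(570)/6)*(-9) = -216 - 3*sqrt(570)/2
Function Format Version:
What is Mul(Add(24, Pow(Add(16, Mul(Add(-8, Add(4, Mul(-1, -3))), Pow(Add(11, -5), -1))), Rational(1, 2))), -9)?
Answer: Add(-216, Mul(Rational(-3, 2), Pow(570, Rational(1, 2)))) ≈ -251.81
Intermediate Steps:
Mul(Add(24, Pow(Add(16, Mul(Add(-8, Add(4, Mul(-1, -3))), Pow(Add(11, -5), -1))), Rational(1, 2))), -9) = Mul(Add(24, Pow(Add(16, Mul(Add(-8, Add(4, 3)), Pow(6, -1))), Rational(1, 2))), -9) = Mul(Add(24, Pow(Add(16, Mul(Add(-8, 7), Rational(1, 6))), Rational(1, 2))), -9) = Mul(Add(24, Pow(Add(16, Mul(-1, Rational(1, 6))), Rational(1, 2))), -9) = Mul(Add(24, Pow(Add(16, Rational(-1, 6)), Rational(1, 2))), -9) = Mul(Add(24, Pow(Rational(95, 6), Rational(1, 2))), -9) = Mul(Add(24, Mul(Rational(1, 6), Pow(570, Rational(1, 2)))), -9) = Add(-216, Mul(Rational(-3, 2), Pow(570, Rational(1, 2))))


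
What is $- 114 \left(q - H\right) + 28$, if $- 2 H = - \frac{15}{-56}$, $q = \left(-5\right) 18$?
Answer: $\frac{575273}{56} \approx 10273.0$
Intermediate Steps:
$q = -90$
$H = - \frac{15}{112}$ ($H = - \frac{\left(-15\right) \frac{1}{-56}}{2} = - \frac{\left(-15\right) \left(- \frac{1}{56}\right)}{2} = \left(- \frac{1}{2}\right) \frac{15}{56} = - \frac{15}{112} \approx -0.13393$)
$- 114 \left(q - H\right) + 28 = - 114 \left(-90 - - \frac{15}{112}\right) + 28 = - 114 \left(-90 + \frac{15}{112}\right) + 28 = \left(-114\right) \left(- \frac{10065}{112}\right) + 28 = \frac{573705}{56} + 28 = \frac{575273}{56}$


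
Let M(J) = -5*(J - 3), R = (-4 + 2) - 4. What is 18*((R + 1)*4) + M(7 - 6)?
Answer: -350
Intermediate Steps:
R = -6 (R = -2 - 4 = -6)
M(J) = 15 - 5*J (M(J) = -5*(-3 + J) = 15 - 5*J)
18*((R + 1)*4) + M(7 - 6) = 18*((-6 + 1)*4) + (15 - 5*(7 - 6)) = 18*(-5*4) + (15 - 5*1) = 18*(-20) + (15 - 5) = -360 + 10 = -350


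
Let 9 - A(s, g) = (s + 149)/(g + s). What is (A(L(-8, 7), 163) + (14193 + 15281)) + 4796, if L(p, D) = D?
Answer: 2913637/85 ≈ 34278.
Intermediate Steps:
A(s, g) = 9 - (149 + s)/(g + s) (A(s, g) = 9 - (s + 149)/(g + s) = 9 - (149 + s)/(g + s))
(A(L(-8, 7), 163) + (14193 + 15281)) + 4796 = ((-149 + 8*7 + 9*163)/(163 + 7) + (14193 + 15281)) + 4796 = ((-149 + 56 + 1467)/170 + 29474) + 4796 = ((1/170)*1374 + 29474) + 4796 = (687/85 + 29474) + 4796 = 2505977/85 + 4796 = 2913637/85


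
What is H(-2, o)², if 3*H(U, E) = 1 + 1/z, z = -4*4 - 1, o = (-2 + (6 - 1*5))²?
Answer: 256/2601 ≈ 0.098424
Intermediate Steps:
o = 1 (o = (-2 + (6 - 5))² = (-2 + 1)² = (-1)² = 1)
z = -17 (z = -16 - 1 = -17)
H(U, E) = 16/51 (H(U, E) = (1 + 1/(-17))/3 = (1 - 1/17)/3 = (⅓)*(16/17) = 16/51)
H(-2, o)² = (16/51)² = 256/2601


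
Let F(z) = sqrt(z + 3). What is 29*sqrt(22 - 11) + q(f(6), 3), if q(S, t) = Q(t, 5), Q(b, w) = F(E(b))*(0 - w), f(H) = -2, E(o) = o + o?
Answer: -15 + 29*sqrt(11) ≈ 81.182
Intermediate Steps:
E(o) = 2*o
F(z) = sqrt(3 + z)
Q(b, w) = -w*sqrt(3 + 2*b) (Q(b, w) = sqrt(3 + 2*b)*(0 - w) = sqrt(3 + 2*b)*(-w) = -w*sqrt(3 + 2*b))
q(S, t) = -5*sqrt(3 + 2*t) (q(S, t) = -1*5*sqrt(3 + 2*t) = -5*sqrt(3 + 2*t))
29*sqrt(22 - 11) + q(f(6), 3) = 29*sqrt(22 - 11) - 5*sqrt(3 + 2*3) = 29*sqrt(11) - 5*sqrt(3 + 6) = 29*sqrt(11) - 5*sqrt(9) = 29*sqrt(11) - 5*3 = 29*sqrt(11) - 15 = -15 + 29*sqrt(11)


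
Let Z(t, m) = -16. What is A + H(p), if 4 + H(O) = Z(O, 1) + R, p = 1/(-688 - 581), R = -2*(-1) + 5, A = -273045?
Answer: -273058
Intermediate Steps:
R = 7 (R = 2 + 5 = 7)
p = -1/1269 (p = 1/(-1269) = -1/1269 ≈ -0.00078802)
H(O) = -13 (H(O) = -4 + (-16 + 7) = -4 - 9 = -13)
A + H(p) = -273045 - 13 = -273058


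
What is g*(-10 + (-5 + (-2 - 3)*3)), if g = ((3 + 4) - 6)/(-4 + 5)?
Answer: -30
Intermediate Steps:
g = 1 (g = (7 - 6)/1 = 1*1 = 1)
g*(-10 + (-5 + (-2 - 3)*3)) = 1*(-10 + (-5 + (-2 - 3)*3)) = 1*(-10 + (-5 - 5*3)) = 1*(-10 + (-5 - 15)) = 1*(-10 - 20) = 1*(-30) = -30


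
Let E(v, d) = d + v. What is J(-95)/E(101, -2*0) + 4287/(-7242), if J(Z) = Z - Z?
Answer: -1429/2414 ≈ -0.59196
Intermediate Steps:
J(Z) = 0
J(-95)/E(101, -2*0) + 4287/(-7242) = 0/(-2*0 + 101) + 4287/(-7242) = 0/(0 + 101) + 4287*(-1/7242) = 0/101 - 1429/2414 = 0*(1/101) - 1429/2414 = 0 - 1429/2414 = -1429/2414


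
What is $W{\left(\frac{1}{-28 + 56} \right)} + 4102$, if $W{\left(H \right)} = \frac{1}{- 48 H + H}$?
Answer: $\frac{192766}{47} \approx 4101.4$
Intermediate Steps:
$W{\left(H \right)} = - \frac{1}{47 H}$ ($W{\left(H \right)} = \frac{1}{\left(-47\right) H} = - \frac{1}{47 H}$)
$W{\left(\frac{1}{-28 + 56} \right)} + 4102 = - \frac{1}{47 \frac{1}{-28 + 56}} + 4102 = - \frac{1}{47 \cdot \frac{1}{28}} + 4102 = - \frac{\frac{1}{\frac{1}{28}}}{47} + 4102 = \left(- \frac{1}{47}\right) 28 + 4102 = - \frac{28}{47} + 4102 = \frac{192766}{47}$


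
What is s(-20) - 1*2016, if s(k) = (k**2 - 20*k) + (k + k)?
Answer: -1256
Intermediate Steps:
s(k) = k**2 - 18*k (s(k) = (k**2 - 20*k) + 2*k = k**2 - 18*k)
s(-20) - 1*2016 = -20*(-18 - 20) - 1*2016 = -20*(-38) - 2016 = 760 - 2016 = -1256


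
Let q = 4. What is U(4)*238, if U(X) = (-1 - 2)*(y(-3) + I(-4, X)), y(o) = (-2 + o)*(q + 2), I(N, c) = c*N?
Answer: 32844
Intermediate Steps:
I(N, c) = N*c
y(o) = -12 + 6*o (y(o) = (-2 + o)*(4 + 2) = (-2 + o)*6 = -12 + 6*o)
U(X) = 90 + 12*X (U(X) = (-1 - 2)*((-12 + 6*(-3)) - 4*X) = -3*((-12 - 18) - 4*X) = -3*(-30 - 4*X) = 90 + 12*X)
U(4)*238 = (90 + 12*4)*238 = (90 + 48)*238 = 138*238 = 32844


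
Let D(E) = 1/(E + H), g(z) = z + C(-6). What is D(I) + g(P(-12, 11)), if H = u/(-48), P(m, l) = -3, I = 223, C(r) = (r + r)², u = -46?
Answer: 757899/5375 ≈ 141.00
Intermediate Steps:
C(r) = 4*r² (C(r) = (2*r)² = 4*r²)
g(z) = 144 + z (g(z) = z + 4*(-6)² = z + 4*36 = z + 144 = 144 + z)
H = 23/24 (H = -46/(-48) = -46*(-1/48) = 23/24 ≈ 0.95833)
D(E) = 1/(23/24 + E) (D(E) = 1/(E + 23/24) = 1/(23/24 + E))
D(I) + g(P(-12, 11)) = 24/(23 + 24*223) + (144 - 3) = 24/(23 + 5352) + 141 = 24/5375 + 141 = 757899/5375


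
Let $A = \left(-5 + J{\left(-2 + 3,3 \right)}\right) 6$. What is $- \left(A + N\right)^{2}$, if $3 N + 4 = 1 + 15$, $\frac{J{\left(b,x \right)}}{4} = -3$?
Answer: $-9604$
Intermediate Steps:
$J{\left(b,x \right)} = -12$ ($J{\left(b,x \right)} = 4 \left(-3\right) = -12$)
$N = 4$ ($N = - \frac{4}{3} + \frac{1 + 15}{3} = - \frac{4}{3} + \frac{1}{3} \cdot 16 = - \frac{4}{3} + \frac{16}{3} = 4$)
$A = -102$ ($A = \left(-5 - 12\right) 6 = \left(-17\right) 6 = -102$)
$- \left(A + N\right)^{2} = - \left(-102 + 4\right)^{2} = - \left(-98\right)^{2} = \left(-1\right) 9604 = -9604$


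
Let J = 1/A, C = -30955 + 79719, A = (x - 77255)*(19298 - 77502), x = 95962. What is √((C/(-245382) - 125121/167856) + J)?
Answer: I*√1219206897020082056761812946059615/35935357065422412 ≈ 0.97167*I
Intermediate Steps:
A = -1088822228 (A = (95962 - 77255)*(19298 - 77502) = 18707*(-58204) = -1088822228)
C = 48764
J = -1/1088822228 (J = 1/(-1088822228) = -1/1088822228 ≈ -9.1842e-10)
√((C/(-245382) - 125121/167856) + J) = √((48764/(-245382) - 125121/167856) - 1/1088822228) = √((48764*(-1/245382) - 125121*1/167856) - 1/1088822228) = √((-24382/122691 - 41707/55952) - 1/1088822228) = √(-6481295201/6864806832 - 1/1088822228) = √(-135711120921987205/143741428261689648) = I*√1219206897020082056761812946059615/35935357065422412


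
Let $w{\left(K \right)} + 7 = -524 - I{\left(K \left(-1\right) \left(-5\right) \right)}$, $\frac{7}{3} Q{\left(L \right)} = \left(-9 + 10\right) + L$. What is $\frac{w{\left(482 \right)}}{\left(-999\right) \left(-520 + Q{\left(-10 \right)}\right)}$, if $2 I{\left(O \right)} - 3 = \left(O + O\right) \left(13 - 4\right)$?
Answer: $- \frac{103705}{2442222} \approx -0.042463$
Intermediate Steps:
$I{\left(O \right)} = \frac{3}{2} + 9 O$ ($I{\left(O \right)} = \frac{3}{2} + \frac{\left(O + O\right) \left(13 - 4\right)}{2} = \frac{3}{2} + \frac{2 O 9}{2} = \frac{3}{2} + \frac{18 O}{2} = \frac{3}{2} + 9 O$)
$Q{\left(L \right)} = \frac{3}{7} + \frac{3 L}{7}$ ($Q{\left(L \right)} = \frac{3 \left(\left(-9 + 10\right) + L\right)}{7} = \frac{3 \left(1 + L\right)}{7} = \frac{3}{7} + \frac{3 L}{7}$)
$w{\left(K \right)} = - \frac{1065}{2} - 45 K$ ($w{\left(K \right)} = -7 - \left(\frac{1051}{2} + 9 K \left(-1\right) \left(-5\right)\right) = -7 - \left(\frac{1051}{2} + 9 \left(- K\right) \left(-5\right)\right) = -7 - \left(\frac{1051}{2} + 9 \cdot 5 K\right) = -7 - \left(\frac{1051}{2} + 45 K\right) = - \frac{1065}{2} - 45 K$)
$\frac{w{\left(482 \right)}}{\left(-999\right) \left(-520 + Q{\left(-10 \right)}\right)} = \frac{- \frac{1065}{2} - 21690}{\left(-999\right) \left(-520 + \left(\frac{3}{7} + \frac{3}{7} \left(-10\right)\right)\right)} = \frac{- \frac{1065}{2} - 21690}{\left(-999\right) \left(-520 + \left(\frac{3}{7} - \frac{30}{7}\right)\right)} = - \frac{44445}{2 \left(- 999 \left(-520 - \frac{27}{7}\right)\right)} = - \frac{44445}{2 \left(\left(-999\right) \left(- \frac{3667}{7}\right)\right)} = - \frac{44445}{2 \cdot \frac{3663333}{7}} = \left(- \frac{44445}{2}\right) \frac{7}{3663333} = - \frac{103705}{2442222}$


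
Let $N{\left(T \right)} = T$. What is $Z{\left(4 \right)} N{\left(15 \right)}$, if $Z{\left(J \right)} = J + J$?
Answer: $120$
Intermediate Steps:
$Z{\left(J \right)} = 2 J$
$Z{\left(4 \right)} N{\left(15 \right)} = 2 \cdot 4 \cdot 15 = 8 \cdot 15 = 120$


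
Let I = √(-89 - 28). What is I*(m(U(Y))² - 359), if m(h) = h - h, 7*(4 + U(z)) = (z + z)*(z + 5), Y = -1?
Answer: -1077*I*√13 ≈ -3883.2*I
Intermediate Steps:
U(z) = -4 + 2*z*(5 + z)/7 (U(z) = -4 + ((z + z)*(z + 5))/7 = -4 + ((2*z)*(5 + z))/7 = -4 + (2*z*(5 + z))/7 = -4 + 2*z*(5 + z)/7)
m(h) = 0
I = 3*I*√13 (I = √(-117) = 3*I*√13 ≈ 10.817*I)
I*(m(U(Y))² - 359) = (3*I*√13)*(0² - 359) = (3*I*√13)*(0 - 359) = (3*I*√13)*(-359) = -1077*I*√13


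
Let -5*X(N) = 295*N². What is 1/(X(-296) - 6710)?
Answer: -1/5176054 ≈ -1.9320e-7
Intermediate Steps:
X(N) = -59*N²
1/(X(-296) - 6710) = 1/(-59*(-296)² - 6710) = 1/(-59*87616 - 6710) = 1/(-5169344 - 6710) = 1/(-5176054) = -1/5176054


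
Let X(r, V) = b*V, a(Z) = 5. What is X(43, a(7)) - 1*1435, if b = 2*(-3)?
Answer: -1465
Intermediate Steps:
b = -6
X(r, V) = -6*V
X(43, a(7)) - 1*1435 = -6*5 - 1*1435 = -30 - 1435 = -1465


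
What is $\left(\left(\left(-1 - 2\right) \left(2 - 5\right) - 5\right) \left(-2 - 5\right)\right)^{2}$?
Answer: $784$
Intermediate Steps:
$\left(\left(\left(-1 - 2\right) \left(2 - 5\right) - 5\right) \left(-2 - 5\right)\right)^{2} = \left(\left(\left(-3\right) \left(-3\right) - 5\right) \left(-2 - 5\right)\right)^{2} = \left(\left(9 - 5\right) \left(-7\right)\right)^{2} = \left(4 \left(-7\right)\right)^{2} = \left(-28\right)^{2} = 784$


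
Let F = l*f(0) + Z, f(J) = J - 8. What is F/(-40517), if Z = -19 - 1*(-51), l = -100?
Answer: -832/40517 ≈ -0.020535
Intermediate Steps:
f(J) = -8 + J
Z = 32 (Z = -19 + 51 = 32)
F = 832 (F = -100*(-8 + 0) + 32 = -100*(-8) + 32 = 800 + 32 = 832)
F/(-40517) = 832/(-40517) = 832*(-1/40517) = -832/40517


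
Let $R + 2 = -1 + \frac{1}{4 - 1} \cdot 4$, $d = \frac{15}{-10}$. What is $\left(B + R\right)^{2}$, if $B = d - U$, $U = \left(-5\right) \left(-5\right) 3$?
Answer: $\frac{219961}{36} \approx 6110.0$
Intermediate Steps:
$d = - \frac{3}{2}$ ($d = 15 \left(- \frac{1}{10}\right) = - \frac{3}{2} \approx -1.5$)
$U = 75$ ($U = 25 \cdot 3 = 75$)
$R = - \frac{5}{3}$ ($R = -2 - \left(1 - \frac{1}{4 - 1} \cdot 4\right) = -2 - \left(1 - \frac{1}{3} \cdot 4\right) = -2 + \left(-1 + \frac{1}{3} \cdot 4\right) = -2 + \left(-1 + \frac{4}{3}\right) = -2 + \frac{1}{3} = - \frac{5}{3} \approx -1.6667$)
$B = - \frac{153}{2}$ ($B = - \frac{3}{2} - 75 = - \frac{153}{2} \approx -76.5$)
$\left(B + R\right)^{2} = \left(- \frac{153}{2} - \frac{5}{3}\right)^{2} = \left(- \frac{469}{6}\right)^{2} = \frac{219961}{36}$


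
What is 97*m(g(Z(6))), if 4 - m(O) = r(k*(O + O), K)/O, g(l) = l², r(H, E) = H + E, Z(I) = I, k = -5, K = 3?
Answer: 16199/12 ≈ 1349.9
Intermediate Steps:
r(H, E) = E + H
m(O) = 4 - (3 - 10*O)/O (m(O) = 4 - (3 - 5*(O + O))/O = 4 - (3 - 10*O)/O)
97*m(g(Z(6))) = 97*(14 - 3/(6²)) = 97*(14 - 3/36) = 97*(14 - 3*1/36) = 97*(14 - 1/12) = 97*(167/12) = 16199/12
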